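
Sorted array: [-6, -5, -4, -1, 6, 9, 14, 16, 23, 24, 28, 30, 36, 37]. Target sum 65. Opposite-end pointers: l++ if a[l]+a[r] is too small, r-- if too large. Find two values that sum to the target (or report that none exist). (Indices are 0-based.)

(28, 37)

[0,13] -6+37=31 <65 → l++
[1,13] -5+37=32 <65 → l++
[2,13] -4+37=33 <65 → l++
[3,13] -1+37=36 <65 → l++
[4,13] 6+37=43 <65 → l++
[5,13] 9+37=46 <65 → l++
[6,13] 14+37=51 <65 → l++
[7,13] 16+37=53 <65 → l++
[8,13] 23+37=60 <65 → l++
[9,13] 24+37=61 <65 → l++
[10,13] 28+37=65 → found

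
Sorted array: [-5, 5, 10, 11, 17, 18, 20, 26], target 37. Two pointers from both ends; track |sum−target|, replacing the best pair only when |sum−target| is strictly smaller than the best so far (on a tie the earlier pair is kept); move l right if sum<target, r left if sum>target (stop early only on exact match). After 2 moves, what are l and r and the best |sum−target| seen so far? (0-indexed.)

l=2, r=7, best |Δ|=6

l=0 r=7: -5+26=21 d=16 *, l++
l=1 r=7: 5+26=31 d=6 *, l++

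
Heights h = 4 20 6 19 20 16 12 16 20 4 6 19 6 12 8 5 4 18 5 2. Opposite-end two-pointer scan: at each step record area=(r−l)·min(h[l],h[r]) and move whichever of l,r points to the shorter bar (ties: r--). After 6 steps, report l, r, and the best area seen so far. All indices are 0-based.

l=0 r=19: min(4,2)*19=38 best=38 *, r--
l=0 r=18: min(4,5)*18=72 best=72 *, l++
l=1 r=18: min(20,5)*17=85 best=85 *, r--
l=1 r=17: min(20,18)*16=288 best=288 *, r--
l=1 r=16: min(20,4)*15=60 best=288, r--
l=1 r=15: min(20,5)*14=70 best=288, r--

l=1, r=14, best area=288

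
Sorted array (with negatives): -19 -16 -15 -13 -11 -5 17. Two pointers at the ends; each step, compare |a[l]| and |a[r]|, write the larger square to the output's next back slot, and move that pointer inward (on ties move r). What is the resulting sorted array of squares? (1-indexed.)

l=1 r=7: |-19|>|17| out[7]=361, l++
l=2 r=7: |-16|<=|17| out[6]=289, r--
l=2 r=6: |-16|>|-5| out[5]=256, l++
l=3 r=6: |-15|>|-5| out[4]=225, l++
l=4 r=6: |-13|>|-5| out[3]=169, l++
l=5 r=6: |-11|>|-5| out[2]=121, l++
l=6 r=6: |-5|<=|-5| out[1]=25, r--

[25, 121, 169, 225, 256, 289, 361]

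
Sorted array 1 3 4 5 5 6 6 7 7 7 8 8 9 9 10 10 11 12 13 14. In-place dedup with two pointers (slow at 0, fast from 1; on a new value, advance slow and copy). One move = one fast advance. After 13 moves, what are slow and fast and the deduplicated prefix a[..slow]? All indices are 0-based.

(s=0,f=1) a[fast]=3≠a[slow]=1 write a[1]=3 → slow++,fast++
(s=1,f=2) a[fast]=4≠a[slow]=3 write a[2]=4 → slow++,fast++
(s=2,f=3) a[fast]=5≠a[slow]=4 write a[3]=5 → slow++,fast++
(s=3,f=4) a[fast]=5=a[slow] dup → fast++
(s=3,f=5) a[fast]=6≠a[slow]=5 write a[4]=6 → slow++,fast++
(s=4,f=6) a[fast]=6=a[slow] dup → fast++
(s=4,f=7) a[fast]=7≠a[slow]=6 write a[5]=7 → slow++,fast++
(s=5,f=8) a[fast]=7=a[slow] dup → fast++
(s=5,f=9) a[fast]=7=a[slow] dup → fast++
(s=5,f=10) a[fast]=8≠a[slow]=7 write a[6]=8 → slow++,fast++
(s=6,f=11) a[fast]=8=a[slow] dup → fast++
(s=6,f=12) a[fast]=9≠a[slow]=8 write a[7]=9 → slow++,fast++
(s=7,f=13) a[fast]=9=a[slow] dup → fast++

slow=7, fast=14, prefix=[1, 3, 4, 5, 6, 7, 8, 9]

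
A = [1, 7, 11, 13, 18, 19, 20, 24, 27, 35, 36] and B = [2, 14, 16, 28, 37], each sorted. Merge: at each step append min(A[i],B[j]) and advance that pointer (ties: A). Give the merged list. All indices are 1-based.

[i=1,j=1] A[i]=1<=B[j]=2 take 1 → i++
[i=2,j=1] A[i]=7>B[j]=2 take 2 → j++
[i=2,j=2] A[i]=7<=B[j]=14 take 7 → i++
[i=3,j=2] A[i]=11<=B[j]=14 take 11 → i++
[i=4,j=2] A[i]=13<=B[j]=14 take 13 → i++
[i=5,j=2] A[i]=18>B[j]=14 take 14 → j++
[i=5,j=3] A[i]=18>B[j]=16 take 16 → j++
[i=5,j=4] A[i]=18<=B[j]=28 take 18 → i++
[i=6,j=4] A[i]=19<=B[j]=28 take 19 → i++
[i=7,j=4] A[i]=20<=B[j]=28 take 20 → i++
[i=8,j=4] A[i]=24<=B[j]=28 take 24 → i++
[i=9,j=4] A[i]=27<=B[j]=28 take 27 → i++
[i=10,j=4] A[i]=35>B[j]=28 take 28 → j++
[i=10,j=5] A[i]=35<=B[j]=37 take 35 → i++
[i=11,j=5] A[i]=36<=B[j]=37 take 36 → i++
[i=12,j=5] A done, take B[j]=37 → j++

[1, 2, 7, 11, 13, 14, 16, 18, 19, 20, 24, 27, 28, 35, 36, 37]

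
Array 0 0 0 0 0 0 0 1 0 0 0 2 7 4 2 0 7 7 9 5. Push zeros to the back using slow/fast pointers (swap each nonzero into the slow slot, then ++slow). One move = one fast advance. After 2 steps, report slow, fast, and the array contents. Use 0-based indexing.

slow=0, fast=2, a=[0, 0, 0, 0, 0, 0, 0, 1, 0, 0, 0, 2, 7, 4, 2, 0, 7, 7, 9, 5]

(s=0,f=0) a[fast]=0 → fast++
(s=0,f=1) a[fast]=0 → fast++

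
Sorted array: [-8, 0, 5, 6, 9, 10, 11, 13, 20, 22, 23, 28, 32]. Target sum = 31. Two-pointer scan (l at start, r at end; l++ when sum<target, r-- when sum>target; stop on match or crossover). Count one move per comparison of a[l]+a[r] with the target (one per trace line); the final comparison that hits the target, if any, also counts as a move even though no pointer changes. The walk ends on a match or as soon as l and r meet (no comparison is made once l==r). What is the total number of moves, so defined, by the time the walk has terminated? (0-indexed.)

l=0 r=12: -8+32=24 <31, l++
l=1 r=12: 0+32=32 >31, r--
l=1 r=11: 0+28=28 <31, l++
l=2 r=11: 5+28=33 >31, r--
l=2 r=10: 5+23=28 <31, l++
l=3 r=10: 6+23=29 <31, l++
l=4 r=10: 9+23=32 >31, r--
l=4 r=9: 9+22=31, found

8 moves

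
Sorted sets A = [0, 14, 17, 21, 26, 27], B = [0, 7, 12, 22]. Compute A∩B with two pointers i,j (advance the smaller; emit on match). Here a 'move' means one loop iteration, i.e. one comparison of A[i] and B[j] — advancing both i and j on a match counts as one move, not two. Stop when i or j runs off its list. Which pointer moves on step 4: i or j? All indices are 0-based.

[i=0,j=0] 0==0 emit → i++,j++
[i=1,j=1] 14>7 → j++
[i=1,j=2] 14>12 → j++
[i=1,j=3] 14<22 → i++

i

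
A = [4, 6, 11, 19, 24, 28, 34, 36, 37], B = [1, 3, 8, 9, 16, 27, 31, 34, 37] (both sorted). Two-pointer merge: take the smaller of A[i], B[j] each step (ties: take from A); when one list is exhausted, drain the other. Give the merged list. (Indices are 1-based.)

[1, 3, 4, 6, 8, 9, 11, 16, 19, 24, 27, 28, 31, 34, 34, 36, 37, 37]

i=1 j=1: A[i]=4>B[j]=1 take 1, j++
i=1 j=2: A[i]=4>B[j]=3 take 3, j++
i=1 j=3: A[i]=4<=B[j]=8 take 4, i++
i=2 j=3: A[i]=6<=B[j]=8 take 6, i++
i=3 j=3: A[i]=11>B[j]=8 take 8, j++
i=3 j=4: A[i]=11>B[j]=9 take 9, j++
i=3 j=5: A[i]=11<=B[j]=16 take 11, i++
i=4 j=5: A[i]=19>B[j]=16 take 16, j++
i=4 j=6: A[i]=19<=B[j]=27 take 19, i++
i=5 j=6: A[i]=24<=B[j]=27 take 24, i++
i=6 j=6: A[i]=28>B[j]=27 take 27, j++
i=6 j=7: A[i]=28<=B[j]=31 take 28, i++
i=7 j=7: A[i]=34>B[j]=31 take 31, j++
i=7 j=8: A[i]=34<=B[j]=34 take 34, i++
i=8 j=8: A[i]=36>B[j]=34 take 34, j++
i=8 j=9: A[i]=36<=B[j]=37 take 36, i++
i=9 j=9: A[i]=37<=B[j]=37 take 37, i++
i=10 j=9: A done, take B[j]=37, j++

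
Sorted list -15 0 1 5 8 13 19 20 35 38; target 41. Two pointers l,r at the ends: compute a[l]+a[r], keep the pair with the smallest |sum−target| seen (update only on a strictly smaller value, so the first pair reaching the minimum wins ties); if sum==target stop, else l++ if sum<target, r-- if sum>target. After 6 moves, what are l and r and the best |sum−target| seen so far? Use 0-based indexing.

l=4, r=7, best |Δ|=1

l=0 r=9: -15+38=23 d=18 *, l++
l=1 r=9: 0+38=38 d=3 *, l++
l=2 r=9: 1+38=39 d=2 *, l++
l=3 r=9: 5+38=43 d=2, r--
l=3 r=8: 5+35=40 d=1 *, l++
l=4 r=8: 8+35=43 d=2, r--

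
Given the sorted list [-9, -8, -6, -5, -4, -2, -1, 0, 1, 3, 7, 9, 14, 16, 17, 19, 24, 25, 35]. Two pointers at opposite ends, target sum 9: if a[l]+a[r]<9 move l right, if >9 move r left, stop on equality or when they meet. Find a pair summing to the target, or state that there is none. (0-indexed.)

[0,18] -9+35=26 >9 → r--
[0,17] -9+25=16 >9 → r--
[0,16] -9+24=15 >9 → r--
[0,15] -9+19=10 >9 → r--
[0,14] -9+17=8 <9 → l++
[1,14] -8+17=9 → found

(-8, 17)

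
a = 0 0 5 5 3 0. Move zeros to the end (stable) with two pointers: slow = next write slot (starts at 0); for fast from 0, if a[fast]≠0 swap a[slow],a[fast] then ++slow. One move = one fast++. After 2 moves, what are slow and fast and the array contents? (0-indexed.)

slow=0, fast=2, a=[0, 0, 5, 5, 3, 0]

(s=0,f=0) a[fast]=0 → fast++
(s=0,f=1) a[fast]=0 → fast++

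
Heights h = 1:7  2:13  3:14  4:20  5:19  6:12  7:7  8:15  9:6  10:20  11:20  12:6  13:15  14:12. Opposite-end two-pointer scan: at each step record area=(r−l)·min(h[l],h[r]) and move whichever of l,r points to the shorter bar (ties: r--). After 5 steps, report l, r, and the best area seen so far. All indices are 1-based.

l=4, r=12, best area=144

[1,14] min(7,12)*13=91 best=91 * → l++
[2,14] min(13,12)*12=144 best=144 * → r--
[2,13] min(13,15)*11=143 best=144 → l++
[3,13] min(14,15)*10=140 best=144 → l++
[4,13] min(20,15)*9=135 best=144 → r--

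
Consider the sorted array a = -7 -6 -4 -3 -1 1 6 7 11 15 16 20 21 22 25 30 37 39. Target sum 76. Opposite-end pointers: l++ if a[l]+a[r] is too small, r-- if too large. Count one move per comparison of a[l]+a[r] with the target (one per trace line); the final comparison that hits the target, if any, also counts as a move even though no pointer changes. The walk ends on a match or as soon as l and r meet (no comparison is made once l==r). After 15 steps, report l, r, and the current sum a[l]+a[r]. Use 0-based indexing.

[0,17] -7+39=32 <76 → l++
[1,17] -6+39=33 <76 → l++
[2,17] -4+39=35 <76 → l++
[3,17] -3+39=36 <76 → l++
[4,17] -1+39=38 <76 → l++
[5,17] 1+39=40 <76 → l++
[6,17] 6+39=45 <76 → l++
[7,17] 7+39=46 <76 → l++
[8,17] 11+39=50 <76 → l++
[9,17] 15+39=54 <76 → l++
[10,17] 16+39=55 <76 → l++
[11,17] 20+39=59 <76 → l++
[12,17] 21+39=60 <76 → l++
[13,17] 22+39=61 <76 → l++
[14,17] 25+39=64 <76 → l++

l=15, r=17, sum=69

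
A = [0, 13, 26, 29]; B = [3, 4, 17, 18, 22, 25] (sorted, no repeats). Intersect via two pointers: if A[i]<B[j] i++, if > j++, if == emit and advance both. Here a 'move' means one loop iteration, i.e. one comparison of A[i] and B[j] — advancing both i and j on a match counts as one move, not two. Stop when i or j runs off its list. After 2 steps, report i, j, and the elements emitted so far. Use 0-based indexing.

i=0 j=0: 0<3, i++
i=1 j=0: 13>3, j++

i=1, j=1, emitted=[]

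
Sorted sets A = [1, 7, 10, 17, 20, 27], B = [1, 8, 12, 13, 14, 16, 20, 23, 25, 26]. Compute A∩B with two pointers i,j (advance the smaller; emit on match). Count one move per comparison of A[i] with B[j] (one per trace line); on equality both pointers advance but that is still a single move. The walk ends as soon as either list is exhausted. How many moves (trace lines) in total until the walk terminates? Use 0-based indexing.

[i=0,j=0] 1==1 emit → i++,j++
[i=1,j=1] 7<8 → i++
[i=2,j=1] 10>8 → j++
[i=2,j=2] 10<12 → i++
[i=3,j=2] 17>12 → j++
[i=3,j=3] 17>13 → j++
[i=3,j=4] 17>14 → j++
[i=3,j=5] 17>16 → j++
[i=3,j=6] 17<20 → i++
[i=4,j=6] 20==20 emit → i++,j++
[i=5,j=7] 27>23 → j++
[i=5,j=8] 27>25 → j++
[i=5,j=9] 27>26 → j++

13 moves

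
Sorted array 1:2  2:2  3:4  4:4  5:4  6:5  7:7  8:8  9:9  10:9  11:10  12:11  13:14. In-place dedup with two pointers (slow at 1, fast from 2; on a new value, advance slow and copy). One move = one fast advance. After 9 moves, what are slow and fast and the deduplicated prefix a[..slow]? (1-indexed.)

slow=6, fast=11, prefix=[2, 4, 5, 7, 8, 9]

(s=1,f=2) a[fast]=2=a[slow] dup → fast++
(s=1,f=3) a[fast]=4≠a[slow]=2 write a[2]=4 → slow++,fast++
(s=2,f=4) a[fast]=4=a[slow] dup → fast++
(s=2,f=5) a[fast]=4=a[slow] dup → fast++
(s=2,f=6) a[fast]=5≠a[slow]=4 write a[3]=5 → slow++,fast++
(s=3,f=7) a[fast]=7≠a[slow]=5 write a[4]=7 → slow++,fast++
(s=4,f=8) a[fast]=8≠a[slow]=7 write a[5]=8 → slow++,fast++
(s=5,f=9) a[fast]=9≠a[slow]=8 write a[6]=9 → slow++,fast++
(s=6,f=10) a[fast]=9=a[slow] dup → fast++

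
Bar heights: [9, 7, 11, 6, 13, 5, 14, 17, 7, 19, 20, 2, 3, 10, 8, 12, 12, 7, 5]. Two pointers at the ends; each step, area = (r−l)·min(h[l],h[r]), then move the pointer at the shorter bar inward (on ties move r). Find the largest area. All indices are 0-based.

max area = 154

l=0 r=18: min(9,5)*18=90 best=90 *, r--
l=0 r=17: min(9,7)*17=119 best=119 *, r--
l=0 r=16: min(9,12)*16=144 best=144 *, l++
l=1 r=16: min(7,12)*15=105 best=144, l++
l=2 r=16: min(11,12)*14=154 best=154 *, l++
l=3 r=16: min(6,12)*13=78 best=154, l++
l=4 r=16: min(13,12)*12=144 best=154, r--
l=4 r=15: min(13,12)*11=132 best=154, r--
l=4 r=14: min(13,8)*10=80 best=154, r--
l=4 r=13: min(13,10)*9=90 best=154, r--
l=4 r=12: min(13,3)*8=24 best=154, r--
l=4 r=11: min(13,2)*7=14 best=154, r--
l=4 r=10: min(13,20)*6=78 best=154, l++
l=5 r=10: min(5,20)*5=25 best=154, l++
l=6 r=10: min(14,20)*4=56 best=154, l++
l=7 r=10: min(17,20)*3=51 best=154, l++
l=8 r=10: min(7,20)*2=14 best=154, l++
l=9 r=10: min(19,20)*1=19 best=154, l++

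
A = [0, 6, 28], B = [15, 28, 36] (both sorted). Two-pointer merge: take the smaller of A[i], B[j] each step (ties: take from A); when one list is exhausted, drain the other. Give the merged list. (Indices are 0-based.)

[0, 6, 15, 28, 28, 36]

i=0 j=0: A[i]=0<=B[j]=15 take 0, i++
i=1 j=0: A[i]=6<=B[j]=15 take 6, i++
i=2 j=0: A[i]=28>B[j]=15 take 15, j++
i=2 j=1: A[i]=28<=B[j]=28 take 28, i++
i=3 j=1: A done, take B[j]=28, j++
i=3 j=2: A done, take B[j]=36, j++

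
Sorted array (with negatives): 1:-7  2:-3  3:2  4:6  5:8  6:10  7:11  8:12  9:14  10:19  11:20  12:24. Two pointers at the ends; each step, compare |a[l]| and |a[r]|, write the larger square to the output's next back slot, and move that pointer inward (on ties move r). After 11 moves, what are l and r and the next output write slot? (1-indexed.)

l=3, r=3, next write slot=1

l=1 r=12: |-7|<=|24| out[12]=576, r--
l=1 r=11: |-7|<=|20| out[11]=400, r--
l=1 r=10: |-7|<=|19| out[10]=361, r--
l=1 r=9: |-7|<=|14| out[9]=196, r--
l=1 r=8: |-7|<=|12| out[8]=144, r--
l=1 r=7: |-7|<=|11| out[7]=121, r--
l=1 r=6: |-7|<=|10| out[6]=100, r--
l=1 r=5: |-7|<=|8| out[5]=64, r--
l=1 r=4: |-7|>|6| out[4]=49, l++
l=2 r=4: |-3|<=|6| out[3]=36, r--
l=2 r=3: |-3|>|2| out[2]=9, l++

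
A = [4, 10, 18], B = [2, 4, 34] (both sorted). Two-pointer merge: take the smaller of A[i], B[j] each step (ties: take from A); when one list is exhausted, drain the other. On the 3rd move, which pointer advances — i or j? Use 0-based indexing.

j

[i=0,j=0] A[i]=4>B[j]=2 take 2 → j++
[i=0,j=1] A[i]=4<=B[j]=4 take 4 → i++
[i=1,j=1] A[i]=10>B[j]=4 take 4 → j++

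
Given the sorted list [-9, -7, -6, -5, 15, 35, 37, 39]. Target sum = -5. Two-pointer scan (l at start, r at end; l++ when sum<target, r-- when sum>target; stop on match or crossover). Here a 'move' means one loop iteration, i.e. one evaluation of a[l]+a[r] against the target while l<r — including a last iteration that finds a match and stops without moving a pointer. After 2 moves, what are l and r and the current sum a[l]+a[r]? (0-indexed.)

l=0, r=5, sum=26

l=0 r=7: -9+39=30 >-5, r--
l=0 r=6: -9+37=28 >-5, r--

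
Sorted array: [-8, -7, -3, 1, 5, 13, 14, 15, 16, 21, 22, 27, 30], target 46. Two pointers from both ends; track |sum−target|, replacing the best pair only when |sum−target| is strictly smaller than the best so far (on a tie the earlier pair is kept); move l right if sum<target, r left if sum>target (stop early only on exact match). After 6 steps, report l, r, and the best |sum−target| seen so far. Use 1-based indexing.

[1,13] -8+30=22 d=24 * → l++
[2,13] -7+30=23 d=23 * → l++
[3,13] -3+30=27 d=19 * → l++
[4,13] 1+30=31 d=15 * → l++
[5,13] 5+30=35 d=11 * → l++
[6,13] 13+30=43 d=3 * → l++

l=7, r=13, best |Δ|=3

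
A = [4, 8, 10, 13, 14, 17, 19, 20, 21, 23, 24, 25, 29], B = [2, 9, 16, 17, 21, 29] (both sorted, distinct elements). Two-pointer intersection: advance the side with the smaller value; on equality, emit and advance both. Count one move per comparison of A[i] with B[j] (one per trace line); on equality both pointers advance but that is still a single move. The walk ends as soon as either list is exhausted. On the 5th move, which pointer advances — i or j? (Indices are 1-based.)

i=1 j=1: 4>2, j++
i=1 j=2: 4<9, i++
i=2 j=2: 8<9, i++
i=3 j=2: 10>9, j++
i=3 j=3: 10<16, i++

i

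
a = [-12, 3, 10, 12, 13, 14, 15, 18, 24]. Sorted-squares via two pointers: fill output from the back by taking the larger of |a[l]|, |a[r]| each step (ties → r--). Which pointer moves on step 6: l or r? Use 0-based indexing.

[0,8] |-12|<=|24| out[8]=576 → r--
[0,7] |-12|<=|18| out[7]=324 → r--
[0,6] |-12|<=|15| out[6]=225 → r--
[0,5] |-12|<=|14| out[5]=196 → r--
[0,4] |-12|<=|13| out[4]=169 → r--
[0,3] |-12|<=|12| out[3]=144 → r--

r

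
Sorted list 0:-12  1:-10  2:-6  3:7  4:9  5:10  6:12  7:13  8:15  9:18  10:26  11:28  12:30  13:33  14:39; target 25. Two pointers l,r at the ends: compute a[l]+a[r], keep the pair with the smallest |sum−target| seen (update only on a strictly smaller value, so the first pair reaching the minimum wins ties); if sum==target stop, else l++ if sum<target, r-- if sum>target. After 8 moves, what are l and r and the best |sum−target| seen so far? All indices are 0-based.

l=3, r=9, best |Δ|=1

l=0 r=14: -12+39=27 d=2 *, r--
l=0 r=13: -12+33=21 d=4, l++
l=1 r=13: -10+33=23 d=2, l++
l=2 r=13: -6+33=27 d=2, r--
l=2 r=12: -6+30=24 d=1 *, l++
l=3 r=12: 7+30=37 d=12, r--
l=3 r=11: 7+28=35 d=10, r--
l=3 r=10: 7+26=33 d=8, r--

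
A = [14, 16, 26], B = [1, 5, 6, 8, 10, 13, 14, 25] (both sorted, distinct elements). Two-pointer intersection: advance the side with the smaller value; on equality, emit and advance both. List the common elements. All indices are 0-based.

intersection = [14]

[i=0,j=0] 14>1 → j++
[i=0,j=1] 14>5 → j++
[i=0,j=2] 14>6 → j++
[i=0,j=3] 14>8 → j++
[i=0,j=4] 14>10 → j++
[i=0,j=5] 14>13 → j++
[i=0,j=6] 14==14 emit → i++,j++
[i=1,j=7] 16<25 → i++
[i=2,j=7] 26>25 → j++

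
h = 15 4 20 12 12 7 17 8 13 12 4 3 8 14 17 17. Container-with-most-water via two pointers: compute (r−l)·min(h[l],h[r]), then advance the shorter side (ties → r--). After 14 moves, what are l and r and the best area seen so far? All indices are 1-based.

l=1 r=16: min(15,17)*15=225 best=225 *, l++
l=2 r=16: min(4,17)*14=56 best=225, l++
l=3 r=16: min(20,17)*13=221 best=225, r--
l=3 r=15: min(20,17)*12=204 best=225, r--
l=3 r=14: min(20,14)*11=154 best=225, r--
l=3 r=13: min(20,8)*10=80 best=225, r--
l=3 r=12: min(20,3)*9=27 best=225, r--
l=3 r=11: min(20,4)*8=32 best=225, r--
l=3 r=10: min(20,12)*7=84 best=225, r--
l=3 r=9: min(20,13)*6=78 best=225, r--
l=3 r=8: min(20,8)*5=40 best=225, r--
l=3 r=7: min(20,17)*4=68 best=225, r--
l=3 r=6: min(20,7)*3=21 best=225, r--
l=3 r=5: min(20,12)*2=24 best=225, r--

l=3, r=4, best area=225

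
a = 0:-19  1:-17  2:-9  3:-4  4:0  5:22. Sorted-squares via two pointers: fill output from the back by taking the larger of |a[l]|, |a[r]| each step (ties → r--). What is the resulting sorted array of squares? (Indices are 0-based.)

[0,5] |-19|<=|22| out[5]=484 → r--
[0,4] |-19|>|0| out[4]=361 → l++
[1,4] |-17|>|0| out[3]=289 → l++
[2,4] |-9|>|0| out[2]=81 → l++
[3,4] |-4|>|0| out[1]=16 → l++
[4,4] |0|<=|0| out[0]=0 → r--

[0, 16, 81, 289, 361, 484]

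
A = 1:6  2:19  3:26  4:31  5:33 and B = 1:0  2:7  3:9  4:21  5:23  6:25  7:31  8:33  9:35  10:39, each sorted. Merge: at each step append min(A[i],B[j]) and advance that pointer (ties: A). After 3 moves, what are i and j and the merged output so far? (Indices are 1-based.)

i=2, j=3, merged so far=[0, 6, 7]

[i=1,j=1] A[i]=6>B[j]=0 take 0 → j++
[i=1,j=2] A[i]=6<=B[j]=7 take 6 → i++
[i=2,j=2] A[i]=19>B[j]=7 take 7 → j++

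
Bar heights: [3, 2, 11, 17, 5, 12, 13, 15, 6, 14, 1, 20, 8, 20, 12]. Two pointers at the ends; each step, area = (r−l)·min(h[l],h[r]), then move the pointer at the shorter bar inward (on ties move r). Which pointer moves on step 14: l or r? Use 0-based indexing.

l=0 r=14: min(3,12)*14=42 best=42 *, l++
l=1 r=14: min(2,12)*13=26 best=42, l++
l=2 r=14: min(11,12)*12=132 best=132 *, l++
l=3 r=14: min(17,12)*11=132 best=132, r--
l=3 r=13: min(17,20)*10=170 best=170 *, l++
l=4 r=13: min(5,20)*9=45 best=170, l++
l=5 r=13: min(12,20)*8=96 best=170, l++
l=6 r=13: min(13,20)*7=91 best=170, l++
l=7 r=13: min(15,20)*6=90 best=170, l++
l=8 r=13: min(6,20)*5=30 best=170, l++
l=9 r=13: min(14,20)*4=56 best=170, l++
l=10 r=13: min(1,20)*3=3 best=170, l++
l=11 r=13: min(20,20)*2=40 best=170, r--
l=11 r=12: min(20,8)*1=8 best=170, r--

r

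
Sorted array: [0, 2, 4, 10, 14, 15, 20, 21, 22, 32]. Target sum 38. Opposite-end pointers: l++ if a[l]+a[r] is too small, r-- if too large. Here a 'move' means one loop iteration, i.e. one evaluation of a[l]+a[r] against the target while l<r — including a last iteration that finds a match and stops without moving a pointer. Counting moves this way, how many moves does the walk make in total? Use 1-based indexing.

9 moves

l=1 r=10: 0+32=32 <38, l++
l=2 r=10: 2+32=34 <38, l++
l=3 r=10: 4+32=36 <38, l++
l=4 r=10: 10+32=42 >38, r--
l=4 r=9: 10+22=32 <38, l++
l=5 r=9: 14+22=36 <38, l++
l=6 r=9: 15+22=37 <38, l++
l=7 r=9: 20+22=42 >38, r--
l=7 r=8: 20+21=41 >38, r--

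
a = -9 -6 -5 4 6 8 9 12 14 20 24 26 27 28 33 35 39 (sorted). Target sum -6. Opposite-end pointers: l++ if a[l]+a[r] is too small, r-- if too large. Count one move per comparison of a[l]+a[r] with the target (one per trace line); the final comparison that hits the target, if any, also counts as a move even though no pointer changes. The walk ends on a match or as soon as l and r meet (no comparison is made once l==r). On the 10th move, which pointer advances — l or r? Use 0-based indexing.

[0,16] -9+39=30 >-6 → r--
[0,15] -9+35=26 >-6 → r--
[0,14] -9+33=24 >-6 → r--
[0,13] -9+28=19 >-6 → r--
[0,12] -9+27=18 >-6 → r--
[0,11] -9+26=17 >-6 → r--
[0,10] -9+24=15 >-6 → r--
[0,9] -9+20=11 >-6 → r--
[0,8] -9+14=5 >-6 → r--
[0,7] -9+12=3 >-6 → r--

r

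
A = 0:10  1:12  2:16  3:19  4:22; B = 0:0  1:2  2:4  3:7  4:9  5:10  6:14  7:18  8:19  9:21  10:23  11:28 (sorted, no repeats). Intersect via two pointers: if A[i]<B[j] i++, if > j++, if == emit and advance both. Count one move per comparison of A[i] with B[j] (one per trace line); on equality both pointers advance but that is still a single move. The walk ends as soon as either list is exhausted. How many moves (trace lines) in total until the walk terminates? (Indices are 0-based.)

i=0 j=0: 10>0, j++
i=0 j=1: 10>2, j++
i=0 j=2: 10>4, j++
i=0 j=3: 10>7, j++
i=0 j=4: 10>9, j++
i=0 j=5: 10==10 emit, i++,j++
i=1 j=6: 12<14, i++
i=2 j=6: 16>14, j++
i=2 j=7: 16<18, i++
i=3 j=7: 19>18, j++
i=3 j=8: 19==19 emit, i++,j++
i=4 j=9: 22>21, j++
i=4 j=10: 22<23, i++

13 moves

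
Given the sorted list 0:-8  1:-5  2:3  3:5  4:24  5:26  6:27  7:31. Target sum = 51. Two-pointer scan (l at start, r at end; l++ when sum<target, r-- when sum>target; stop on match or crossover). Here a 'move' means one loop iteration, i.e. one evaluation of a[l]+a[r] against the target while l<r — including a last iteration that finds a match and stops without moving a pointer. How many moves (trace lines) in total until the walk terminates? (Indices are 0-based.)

6 moves

[0,7] -8+31=23 <51 → l++
[1,7] -5+31=26 <51 → l++
[2,7] 3+31=34 <51 → l++
[3,7] 5+31=36 <51 → l++
[4,7] 24+31=55 >51 → r--
[4,6] 24+27=51 → found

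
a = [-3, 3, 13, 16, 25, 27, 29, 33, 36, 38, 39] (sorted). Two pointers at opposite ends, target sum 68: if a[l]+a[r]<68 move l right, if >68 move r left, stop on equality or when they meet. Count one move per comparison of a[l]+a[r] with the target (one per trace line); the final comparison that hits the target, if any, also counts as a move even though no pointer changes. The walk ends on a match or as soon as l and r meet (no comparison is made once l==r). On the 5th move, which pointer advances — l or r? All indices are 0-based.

l

l=0 r=10: -3+39=36 <68, l++
l=1 r=10: 3+39=42 <68, l++
l=2 r=10: 13+39=52 <68, l++
l=3 r=10: 16+39=55 <68, l++
l=4 r=10: 25+39=64 <68, l++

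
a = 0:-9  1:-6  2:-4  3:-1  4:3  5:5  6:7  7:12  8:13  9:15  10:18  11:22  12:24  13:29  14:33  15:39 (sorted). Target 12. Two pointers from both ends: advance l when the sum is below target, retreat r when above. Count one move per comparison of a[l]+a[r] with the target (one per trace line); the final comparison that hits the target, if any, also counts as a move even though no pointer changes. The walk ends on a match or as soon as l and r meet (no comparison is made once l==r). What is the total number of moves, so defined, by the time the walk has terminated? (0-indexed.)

7 moves

l=0 r=15: -9+39=30 >12, r--
l=0 r=14: -9+33=24 >12, r--
l=0 r=13: -9+29=20 >12, r--
l=0 r=12: -9+24=15 >12, r--
l=0 r=11: -9+22=13 >12, r--
l=0 r=10: -9+18=9 <12, l++
l=1 r=10: -6+18=12, found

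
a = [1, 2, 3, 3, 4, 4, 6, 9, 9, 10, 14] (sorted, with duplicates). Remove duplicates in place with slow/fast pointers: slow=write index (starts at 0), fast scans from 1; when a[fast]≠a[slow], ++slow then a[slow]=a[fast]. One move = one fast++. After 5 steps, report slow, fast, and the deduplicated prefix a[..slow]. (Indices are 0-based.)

slow=3, fast=6, prefix=[1, 2, 3, 4]

(s=0,f=1) a[fast]=2≠a[slow]=1 write a[1]=2 → slow++,fast++
(s=1,f=2) a[fast]=3≠a[slow]=2 write a[2]=3 → slow++,fast++
(s=2,f=3) a[fast]=3=a[slow] dup → fast++
(s=2,f=4) a[fast]=4≠a[slow]=3 write a[3]=4 → slow++,fast++
(s=3,f=5) a[fast]=4=a[slow] dup → fast++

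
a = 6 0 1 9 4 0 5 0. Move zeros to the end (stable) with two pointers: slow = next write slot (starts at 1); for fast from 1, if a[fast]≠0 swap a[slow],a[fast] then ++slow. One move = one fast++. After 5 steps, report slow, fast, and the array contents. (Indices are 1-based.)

slow=5, fast=6, a=[6, 1, 9, 4, 0, 0, 5, 0]

(s=1,f=1) a[fast]=6≠0 swap→a[1]=6 → slow++,fast++
(s=2,f=2) a[fast]=0 → fast++
(s=2,f=3) a[fast]=1≠0 swap→a[2]=1 → slow++,fast++
(s=3,f=4) a[fast]=9≠0 swap→a[3]=9 → slow++,fast++
(s=4,f=5) a[fast]=4≠0 swap→a[4]=4 → slow++,fast++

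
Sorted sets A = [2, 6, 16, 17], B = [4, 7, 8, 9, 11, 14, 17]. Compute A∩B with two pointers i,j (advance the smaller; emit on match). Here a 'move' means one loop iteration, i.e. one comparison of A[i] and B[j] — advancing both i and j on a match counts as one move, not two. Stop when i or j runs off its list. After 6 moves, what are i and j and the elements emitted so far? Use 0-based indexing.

[i=0,j=0] 2<4 → i++
[i=1,j=0] 6>4 → j++
[i=1,j=1] 6<7 → i++
[i=2,j=1] 16>7 → j++
[i=2,j=2] 16>8 → j++
[i=2,j=3] 16>9 → j++

i=2, j=4, emitted=[]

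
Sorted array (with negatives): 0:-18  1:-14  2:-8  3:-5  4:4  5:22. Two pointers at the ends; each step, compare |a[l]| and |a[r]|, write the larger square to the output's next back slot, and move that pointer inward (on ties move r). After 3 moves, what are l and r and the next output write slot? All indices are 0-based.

l=2, r=4, next write slot=2

[0,5] |-18|<=|22| out[5]=484 → r--
[0,4] |-18|>|4| out[4]=324 → l++
[1,4] |-14|>|4| out[3]=196 → l++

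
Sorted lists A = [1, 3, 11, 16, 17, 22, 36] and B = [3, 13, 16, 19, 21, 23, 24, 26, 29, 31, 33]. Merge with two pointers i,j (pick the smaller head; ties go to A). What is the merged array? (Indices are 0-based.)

[i=0,j=0] A[i]=1<=B[j]=3 take 1 → i++
[i=1,j=0] A[i]=3<=B[j]=3 take 3 → i++
[i=2,j=0] A[i]=11>B[j]=3 take 3 → j++
[i=2,j=1] A[i]=11<=B[j]=13 take 11 → i++
[i=3,j=1] A[i]=16>B[j]=13 take 13 → j++
[i=3,j=2] A[i]=16<=B[j]=16 take 16 → i++
[i=4,j=2] A[i]=17>B[j]=16 take 16 → j++
[i=4,j=3] A[i]=17<=B[j]=19 take 17 → i++
[i=5,j=3] A[i]=22>B[j]=19 take 19 → j++
[i=5,j=4] A[i]=22>B[j]=21 take 21 → j++
[i=5,j=5] A[i]=22<=B[j]=23 take 22 → i++
[i=6,j=5] A[i]=36>B[j]=23 take 23 → j++
[i=6,j=6] A[i]=36>B[j]=24 take 24 → j++
[i=6,j=7] A[i]=36>B[j]=26 take 26 → j++
[i=6,j=8] A[i]=36>B[j]=29 take 29 → j++
[i=6,j=9] A[i]=36>B[j]=31 take 31 → j++
[i=6,j=10] A[i]=36>B[j]=33 take 33 → j++
[i=6,j=11] B done, take A[i]=36 → i++

[1, 3, 3, 11, 13, 16, 16, 17, 19, 21, 22, 23, 24, 26, 29, 31, 33, 36]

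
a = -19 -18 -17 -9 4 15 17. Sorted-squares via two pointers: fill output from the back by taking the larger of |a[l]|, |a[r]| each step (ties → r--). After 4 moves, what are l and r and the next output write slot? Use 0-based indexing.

[0,6] |-19|>|17| out[6]=361 → l++
[1,6] |-18|>|17| out[5]=324 → l++
[2,6] |-17|<=|17| out[4]=289 → r--
[2,5] |-17|>|15| out[3]=289 → l++

l=3, r=5, next write slot=2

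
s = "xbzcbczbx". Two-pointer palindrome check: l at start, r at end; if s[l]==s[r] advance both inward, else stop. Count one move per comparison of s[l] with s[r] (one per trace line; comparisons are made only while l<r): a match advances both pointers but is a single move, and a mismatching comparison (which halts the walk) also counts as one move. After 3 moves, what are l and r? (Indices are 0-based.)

[0,8] 'x'=='x' → l++,r--
[1,7] 'b'=='b' → l++,r--
[2,6] 'z'=='z' → l++,r--

l=3, r=5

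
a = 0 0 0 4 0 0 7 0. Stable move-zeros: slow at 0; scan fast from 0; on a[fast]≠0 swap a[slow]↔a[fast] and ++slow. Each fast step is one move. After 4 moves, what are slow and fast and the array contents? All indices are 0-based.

slow=1, fast=4, a=[4, 0, 0, 0, 0, 0, 7, 0]

slow=0 fast=0: a[fast]=0, fast++
slow=0 fast=1: a[fast]=0, fast++
slow=0 fast=2: a[fast]=0, fast++
slow=0 fast=3: a[fast]=4≠0 swap→a[0]=4, slow++,fast++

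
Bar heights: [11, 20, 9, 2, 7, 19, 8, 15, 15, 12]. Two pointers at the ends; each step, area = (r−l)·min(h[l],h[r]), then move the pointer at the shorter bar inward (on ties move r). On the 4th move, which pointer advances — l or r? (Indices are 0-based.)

l=0 r=9: min(11,12)*9=99 best=99 *, l++
l=1 r=9: min(20,12)*8=96 best=99, r--
l=1 r=8: min(20,15)*7=105 best=105 *, r--
l=1 r=7: min(20,15)*6=90 best=105, r--

r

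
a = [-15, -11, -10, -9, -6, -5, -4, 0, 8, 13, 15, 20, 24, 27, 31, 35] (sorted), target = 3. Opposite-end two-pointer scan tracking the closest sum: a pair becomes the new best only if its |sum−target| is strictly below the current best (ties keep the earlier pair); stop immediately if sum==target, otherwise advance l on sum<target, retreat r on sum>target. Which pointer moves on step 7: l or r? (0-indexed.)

r

[0,15] -15+35=20 d=17 * → r--
[0,14] -15+31=16 d=13 * → r--
[0,13] -15+27=12 d=9 * → r--
[0,12] -15+24=9 d=6 * → r--
[0,11] -15+20=5 d=2 * → r--
[0,10] -15+15=0 d=3 → l++
[1,10] -11+15=4 d=1 * → r--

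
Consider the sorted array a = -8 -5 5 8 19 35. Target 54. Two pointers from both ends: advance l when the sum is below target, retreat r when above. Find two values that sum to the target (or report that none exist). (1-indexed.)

(19, 35)

l=1 r=6: -8+35=27 <54, l++
l=2 r=6: -5+35=30 <54, l++
l=3 r=6: 5+35=40 <54, l++
l=4 r=6: 8+35=43 <54, l++
l=5 r=6: 19+35=54, found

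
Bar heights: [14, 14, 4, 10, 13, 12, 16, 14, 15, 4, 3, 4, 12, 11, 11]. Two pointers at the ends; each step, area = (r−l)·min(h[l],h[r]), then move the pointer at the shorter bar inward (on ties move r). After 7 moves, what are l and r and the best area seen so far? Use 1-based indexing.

l=2, r=9, best area=154

[1,15] min(14,11)*14=154 best=154 * → r--
[1,14] min(14,11)*13=143 best=154 → r--
[1,13] min(14,12)*12=144 best=154 → r--
[1,12] min(14,4)*11=44 best=154 → r--
[1,11] min(14,3)*10=30 best=154 → r--
[1,10] min(14,4)*9=36 best=154 → r--
[1,9] min(14,15)*8=112 best=154 → l++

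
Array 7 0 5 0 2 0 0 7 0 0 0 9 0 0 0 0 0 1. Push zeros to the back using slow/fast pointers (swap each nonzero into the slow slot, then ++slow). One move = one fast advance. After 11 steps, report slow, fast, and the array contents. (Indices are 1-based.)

slow=1 fast=1: a[fast]=7≠0 swap→a[1]=7, slow++,fast++
slow=2 fast=2: a[fast]=0, fast++
slow=2 fast=3: a[fast]=5≠0 swap→a[2]=5, slow++,fast++
slow=3 fast=4: a[fast]=0, fast++
slow=3 fast=5: a[fast]=2≠0 swap→a[3]=2, slow++,fast++
slow=4 fast=6: a[fast]=0, fast++
slow=4 fast=7: a[fast]=0, fast++
slow=4 fast=8: a[fast]=7≠0 swap→a[4]=7, slow++,fast++
slow=5 fast=9: a[fast]=0, fast++
slow=5 fast=10: a[fast]=0, fast++
slow=5 fast=11: a[fast]=0, fast++

slow=5, fast=12, a=[7, 5, 2, 7, 0, 0, 0, 0, 0, 0, 0, 9, 0, 0, 0, 0, 0, 1]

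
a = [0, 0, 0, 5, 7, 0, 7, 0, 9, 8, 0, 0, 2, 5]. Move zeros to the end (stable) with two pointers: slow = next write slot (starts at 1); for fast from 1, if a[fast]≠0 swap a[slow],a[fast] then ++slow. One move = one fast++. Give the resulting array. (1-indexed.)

[5, 7, 7, 9, 8, 2, 5, 0, 0, 0, 0, 0, 0, 0]

(s=1,f=1) a[fast]=0 → fast++
(s=1,f=2) a[fast]=0 → fast++
(s=1,f=3) a[fast]=0 → fast++
(s=1,f=4) a[fast]=5≠0 swap→a[1]=5 → slow++,fast++
(s=2,f=5) a[fast]=7≠0 swap→a[2]=7 → slow++,fast++
(s=3,f=6) a[fast]=0 → fast++
(s=3,f=7) a[fast]=7≠0 swap→a[3]=7 → slow++,fast++
(s=4,f=8) a[fast]=0 → fast++
(s=4,f=9) a[fast]=9≠0 swap→a[4]=9 → slow++,fast++
(s=5,f=10) a[fast]=8≠0 swap→a[5]=8 → slow++,fast++
(s=6,f=11) a[fast]=0 → fast++
(s=6,f=12) a[fast]=0 → fast++
(s=6,f=13) a[fast]=2≠0 swap→a[6]=2 → slow++,fast++
(s=7,f=14) a[fast]=5≠0 swap→a[7]=5 → slow++,fast++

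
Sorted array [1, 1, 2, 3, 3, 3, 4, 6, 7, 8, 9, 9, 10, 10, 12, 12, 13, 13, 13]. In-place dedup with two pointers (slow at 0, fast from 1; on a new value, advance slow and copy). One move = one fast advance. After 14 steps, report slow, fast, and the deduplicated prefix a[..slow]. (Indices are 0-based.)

slow=0 fast=1: a[fast]=1=a[slow] dup, fast++
slow=0 fast=2: a[fast]=2≠a[slow]=1 write a[1]=2, slow++,fast++
slow=1 fast=3: a[fast]=3≠a[slow]=2 write a[2]=3, slow++,fast++
slow=2 fast=4: a[fast]=3=a[slow] dup, fast++
slow=2 fast=5: a[fast]=3=a[slow] dup, fast++
slow=2 fast=6: a[fast]=4≠a[slow]=3 write a[3]=4, slow++,fast++
slow=3 fast=7: a[fast]=6≠a[slow]=4 write a[4]=6, slow++,fast++
slow=4 fast=8: a[fast]=7≠a[slow]=6 write a[5]=7, slow++,fast++
slow=5 fast=9: a[fast]=8≠a[slow]=7 write a[6]=8, slow++,fast++
slow=6 fast=10: a[fast]=9≠a[slow]=8 write a[7]=9, slow++,fast++
slow=7 fast=11: a[fast]=9=a[slow] dup, fast++
slow=7 fast=12: a[fast]=10≠a[slow]=9 write a[8]=10, slow++,fast++
slow=8 fast=13: a[fast]=10=a[slow] dup, fast++
slow=8 fast=14: a[fast]=12≠a[slow]=10 write a[9]=12, slow++,fast++

slow=9, fast=15, prefix=[1, 2, 3, 4, 6, 7, 8, 9, 10, 12]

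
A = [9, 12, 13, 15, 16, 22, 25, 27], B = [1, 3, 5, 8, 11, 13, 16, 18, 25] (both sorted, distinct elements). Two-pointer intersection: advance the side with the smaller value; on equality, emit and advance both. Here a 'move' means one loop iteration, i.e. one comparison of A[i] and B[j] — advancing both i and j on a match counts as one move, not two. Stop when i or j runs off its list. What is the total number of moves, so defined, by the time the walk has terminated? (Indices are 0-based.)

i=0 j=0: 9>1, j++
i=0 j=1: 9>3, j++
i=0 j=2: 9>5, j++
i=0 j=3: 9>8, j++
i=0 j=4: 9<11, i++
i=1 j=4: 12>11, j++
i=1 j=5: 12<13, i++
i=2 j=5: 13==13 emit, i++,j++
i=3 j=6: 15<16, i++
i=4 j=6: 16==16 emit, i++,j++
i=5 j=7: 22>18, j++
i=5 j=8: 22<25, i++
i=6 j=8: 25==25 emit, i++,j++

13 moves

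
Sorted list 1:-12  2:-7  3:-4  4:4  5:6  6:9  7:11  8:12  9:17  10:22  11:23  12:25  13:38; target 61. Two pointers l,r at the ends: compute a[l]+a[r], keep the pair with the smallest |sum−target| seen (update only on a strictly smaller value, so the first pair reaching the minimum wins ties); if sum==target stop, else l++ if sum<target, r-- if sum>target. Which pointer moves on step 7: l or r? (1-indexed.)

[1,13] -12+38=26 d=35 * → l++
[2,13] -7+38=31 d=30 * → l++
[3,13] -4+38=34 d=27 * → l++
[4,13] 4+38=42 d=19 * → l++
[5,13] 6+38=44 d=17 * → l++
[6,13] 9+38=47 d=14 * → l++
[7,13] 11+38=49 d=12 * → l++

l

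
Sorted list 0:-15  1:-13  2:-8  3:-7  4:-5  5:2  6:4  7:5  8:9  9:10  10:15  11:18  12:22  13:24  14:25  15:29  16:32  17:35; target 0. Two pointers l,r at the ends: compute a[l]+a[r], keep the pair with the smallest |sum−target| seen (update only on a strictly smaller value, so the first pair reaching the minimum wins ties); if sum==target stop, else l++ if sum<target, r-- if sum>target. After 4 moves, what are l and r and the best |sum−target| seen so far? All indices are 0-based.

[0,17] -15+35=20 d=20 * → r--
[0,16] -15+32=17 d=17 * → r--
[0,15] -15+29=14 d=14 * → r--
[0,14] -15+25=10 d=10 * → r--

l=0, r=13, best |Δ|=10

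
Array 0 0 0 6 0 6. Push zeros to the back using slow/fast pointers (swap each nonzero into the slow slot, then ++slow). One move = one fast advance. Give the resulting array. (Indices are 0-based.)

(s=0,f=0) a[fast]=0 → fast++
(s=0,f=1) a[fast]=0 → fast++
(s=0,f=2) a[fast]=0 → fast++
(s=0,f=3) a[fast]=6≠0 swap→a[0]=6 → slow++,fast++
(s=1,f=4) a[fast]=0 → fast++
(s=1,f=5) a[fast]=6≠0 swap→a[1]=6 → slow++,fast++

[6, 6, 0, 0, 0, 0]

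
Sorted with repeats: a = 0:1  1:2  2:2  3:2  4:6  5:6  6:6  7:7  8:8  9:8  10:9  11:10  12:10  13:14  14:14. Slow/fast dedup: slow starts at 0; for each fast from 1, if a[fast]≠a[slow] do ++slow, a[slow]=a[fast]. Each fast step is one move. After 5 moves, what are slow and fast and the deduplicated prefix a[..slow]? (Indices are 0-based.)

slow=2, fast=6, prefix=[1, 2, 6]

slow=0 fast=1: a[fast]=2≠a[slow]=1 write a[1]=2, slow++,fast++
slow=1 fast=2: a[fast]=2=a[slow] dup, fast++
slow=1 fast=3: a[fast]=2=a[slow] dup, fast++
slow=1 fast=4: a[fast]=6≠a[slow]=2 write a[2]=6, slow++,fast++
slow=2 fast=5: a[fast]=6=a[slow] dup, fast++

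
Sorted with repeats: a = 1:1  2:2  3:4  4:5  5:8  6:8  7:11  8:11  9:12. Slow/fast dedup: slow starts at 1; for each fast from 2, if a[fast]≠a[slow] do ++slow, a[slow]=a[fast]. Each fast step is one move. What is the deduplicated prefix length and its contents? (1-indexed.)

length 7; prefix = [1, 2, 4, 5, 8, 11, 12]

slow=1 fast=2: a[fast]=2≠a[slow]=1 write a[2]=2, slow++,fast++
slow=2 fast=3: a[fast]=4≠a[slow]=2 write a[3]=4, slow++,fast++
slow=3 fast=4: a[fast]=5≠a[slow]=4 write a[4]=5, slow++,fast++
slow=4 fast=5: a[fast]=8≠a[slow]=5 write a[5]=8, slow++,fast++
slow=5 fast=6: a[fast]=8=a[slow] dup, fast++
slow=5 fast=7: a[fast]=11≠a[slow]=8 write a[6]=11, slow++,fast++
slow=6 fast=8: a[fast]=11=a[slow] dup, fast++
slow=6 fast=9: a[fast]=12≠a[slow]=11 write a[7]=12, slow++,fast++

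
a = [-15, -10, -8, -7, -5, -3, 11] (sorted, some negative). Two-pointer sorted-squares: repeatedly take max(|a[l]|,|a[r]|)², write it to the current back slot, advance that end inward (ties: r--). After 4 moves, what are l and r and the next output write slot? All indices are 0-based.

l=3, r=5, next write slot=2

l=0 r=6: |-15|>|11| out[6]=225, l++
l=1 r=6: |-10|<=|11| out[5]=121, r--
l=1 r=5: |-10|>|-3| out[4]=100, l++
l=2 r=5: |-8|>|-3| out[3]=64, l++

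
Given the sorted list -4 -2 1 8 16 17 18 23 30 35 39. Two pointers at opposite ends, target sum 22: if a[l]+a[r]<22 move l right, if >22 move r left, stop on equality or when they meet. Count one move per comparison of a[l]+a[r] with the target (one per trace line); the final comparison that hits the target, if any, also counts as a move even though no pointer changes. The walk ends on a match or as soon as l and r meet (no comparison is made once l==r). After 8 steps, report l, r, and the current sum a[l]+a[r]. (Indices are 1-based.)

[1,11] -4+39=35 >22 → r--
[1,10] -4+35=31 >22 → r--
[1,9] -4+30=26 >22 → r--
[1,8] -4+23=19 <22 → l++
[2,8] -2+23=21 <22 → l++
[3,8] 1+23=24 >22 → r--
[3,7] 1+18=19 <22 → l++
[4,7] 8+18=26 >22 → r--

l=4, r=6, sum=25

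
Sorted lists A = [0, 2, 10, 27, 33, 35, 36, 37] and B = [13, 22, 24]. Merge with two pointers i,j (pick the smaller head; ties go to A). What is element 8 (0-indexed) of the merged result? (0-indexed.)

i=0 j=0: A[i]=0<=B[j]=13 take 0, i++
i=1 j=0: A[i]=2<=B[j]=13 take 2, i++
i=2 j=0: A[i]=10<=B[j]=13 take 10, i++
i=3 j=0: A[i]=27>B[j]=13 take 13, j++
i=3 j=1: A[i]=27>B[j]=22 take 22, j++
i=3 j=2: A[i]=27>B[j]=24 take 24, j++
i=3 j=3: B done, take A[i]=27, i++
i=4 j=3: B done, take A[i]=33, i++
i=5 j=3: B done, take A[i]=35, i++
i=6 j=3: B done, take A[i]=36, i++
i=7 j=3: B done, take A[i]=37, i++

merged[8] = 35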